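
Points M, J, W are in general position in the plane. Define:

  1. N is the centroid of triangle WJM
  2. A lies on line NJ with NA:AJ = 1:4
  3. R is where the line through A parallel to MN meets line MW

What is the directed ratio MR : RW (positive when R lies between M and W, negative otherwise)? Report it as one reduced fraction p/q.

MR:RW = -1/6

Work in coordinates with M = (0, 0), J = (1, 0), W = (0, 1).
1. N is the centroid of triangle WJM ⇒ N = (1/3, 1/3)
2. A lies on line NJ with NA:AJ = 1:4 ⇒ A = (7/15, 4/15)
3. R is where the line through A parallel to MN meets line MW ⇒ R = (0, -1/5)
R = M + t·(W−M) with t = -1/5, so MR:RW = t:(1−t) = -1/5:6/5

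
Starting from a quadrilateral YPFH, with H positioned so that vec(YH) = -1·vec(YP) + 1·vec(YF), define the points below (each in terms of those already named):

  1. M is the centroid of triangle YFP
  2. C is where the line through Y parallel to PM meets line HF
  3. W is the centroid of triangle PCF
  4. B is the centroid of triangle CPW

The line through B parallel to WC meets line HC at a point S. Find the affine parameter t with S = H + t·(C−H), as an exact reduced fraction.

t = 5/3

Choose coordinates Y = (0, 0), P = (1, 0), F = (0, 1), H = (-1, 1).
1. M is the centroid of triangle YFP ⇒ M = (1/3, 1/3)
2. C is where the line through Y parallel to PM meets line HF ⇒ C = (-2, 1)
3. W is the centroid of triangle PCF ⇒ W = (-1/3, 2/3)
4. B is the centroid of triangle CPW ⇒ B = (-4/9, 5/9)
through B parallel to WC: direction (-5/3, 1/3); meets HC at S = (-8/3, 1)
S = H + t·(C−H) with t = 5/3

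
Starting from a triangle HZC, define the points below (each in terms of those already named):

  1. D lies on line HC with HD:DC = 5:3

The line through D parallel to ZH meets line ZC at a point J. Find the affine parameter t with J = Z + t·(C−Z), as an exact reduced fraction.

t = 5/8

Set H = (0, 0), Z = (1, 0), C = (0, 1); any affine frame gives the same invariant.
1. D lies on line HC with HD:DC = 5:3 ⇒ D = (0, 5/8)
through D parallel to ZH: direction (-1, 0); meets ZC at J = (3/8, 5/8)
J = Z + t·(C−Z) with t = 5/8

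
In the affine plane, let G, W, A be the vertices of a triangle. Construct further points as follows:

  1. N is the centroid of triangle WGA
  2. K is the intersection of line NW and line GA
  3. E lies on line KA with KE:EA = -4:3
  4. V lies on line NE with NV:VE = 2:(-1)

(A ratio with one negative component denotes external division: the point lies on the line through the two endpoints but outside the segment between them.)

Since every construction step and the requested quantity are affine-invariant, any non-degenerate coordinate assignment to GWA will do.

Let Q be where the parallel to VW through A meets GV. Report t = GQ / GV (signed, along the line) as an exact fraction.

Work in coordinates with G = (0, 0), W = (1, 0), A = (0, 1).
1. N is the centroid of triangle WGA ⇒ N = (1/3, 1/3)
2. K is the intersection of line NW and line GA ⇒ K = (0, 1/2)
3. E lies on line KA with KE:EA = -4:3 ⇒ E = (0, 5/2)
4. V lies on line NE with NV:VE = 2:(-1) ⇒ V = (-1/3, 14/3)
through A parallel to VW: direction (4/3, -14/3); meets GV at Q = (-2/21, 4/3)
Q = G + t·(V−G) with t = 2/7

t = 2/7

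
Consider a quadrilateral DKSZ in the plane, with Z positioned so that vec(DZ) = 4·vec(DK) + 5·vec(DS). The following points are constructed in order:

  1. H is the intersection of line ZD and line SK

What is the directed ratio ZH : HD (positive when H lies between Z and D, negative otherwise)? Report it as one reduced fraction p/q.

Assign D = (0, 0), K = (1, 0), S = (0, 1), Z = (4, 5) — the answer is frame-independent, so this choice is without loss of generality.
1. H is the intersection of line ZD and line SK ⇒ H = (4/9, 5/9)
H = Z + t·(D−Z) with t = 8/9, so ZH:HD = t:(1−t) = 8/9:1/9

ZH:HD = 8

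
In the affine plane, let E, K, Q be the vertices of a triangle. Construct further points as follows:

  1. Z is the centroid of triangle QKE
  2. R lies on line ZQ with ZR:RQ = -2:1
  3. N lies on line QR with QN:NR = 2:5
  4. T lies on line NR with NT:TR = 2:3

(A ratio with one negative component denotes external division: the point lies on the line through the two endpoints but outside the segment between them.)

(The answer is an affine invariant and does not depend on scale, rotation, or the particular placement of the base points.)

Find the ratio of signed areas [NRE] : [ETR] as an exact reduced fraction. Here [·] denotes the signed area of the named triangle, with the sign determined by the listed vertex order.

[NRE]:[ETR] = 5/3

Set E = (0, 0), K = (1, 0), Q = (0, 1); any affine frame gives the same invariant.
1. Z is the centroid of triangle QKE ⇒ Z = (1/3, 1/3)
2. R lies on line ZQ with ZR:RQ = -2:1 ⇒ R = (-1/3, 5/3)
3. N lies on line QR with QN:NR = 2:5 ⇒ N = (-2/21, 25/21)
4. T lies on line NR with NT:TR = 2:3 ⇒ T = (-4/21, 29/21)
2·[NRE] = 5/21, 2·[ETR] = 1/7
[NRE]:[ETR] = 5/21:1/7 = 5/3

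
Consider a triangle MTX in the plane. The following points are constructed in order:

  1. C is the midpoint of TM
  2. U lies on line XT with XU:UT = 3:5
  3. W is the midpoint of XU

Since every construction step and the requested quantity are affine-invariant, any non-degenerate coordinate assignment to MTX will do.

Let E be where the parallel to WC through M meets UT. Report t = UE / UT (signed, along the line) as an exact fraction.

t = -8/5

Assign M = (0, 0), T = (1, 0), X = (0, 1) — the answer is frame-independent, so this choice is without loss of generality.
1. C is the midpoint of TM ⇒ C = (1/2, 0)
2. U lies on line XT with XU:UT = 3:5 ⇒ U = (3/8, 5/8)
3. W is the midpoint of XU ⇒ W = (3/16, 13/16)
through M parallel to WC: direction (5/16, -13/16); meets UT at E = (-5/8, 13/8)
E = U + t·(T−U) with t = -8/5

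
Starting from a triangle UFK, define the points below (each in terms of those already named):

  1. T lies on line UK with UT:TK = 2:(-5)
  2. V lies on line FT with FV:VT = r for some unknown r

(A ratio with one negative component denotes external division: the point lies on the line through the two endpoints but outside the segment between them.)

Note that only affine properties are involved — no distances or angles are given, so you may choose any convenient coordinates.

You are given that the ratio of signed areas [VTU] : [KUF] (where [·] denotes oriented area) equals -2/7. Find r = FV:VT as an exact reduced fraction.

Assign U = (0, 0), F = (1, 0), K = (0, 1) — the answer is frame-independent, so this choice is without loss of generality.
1. T lies on line UK with UT:TK = 2:(-5) ⇒ T = (0, -2/3)
2. With FV:VT = r, write λ = r/(r+1) so V = F + λ·(T−F); V is affine-linear in λ
Every point depending on V is an affine combination of V and λ-independent points, so each such coordinate is linear in λ; the λ² term in each signed area is a multiple of (T−F)×(T−F) = 0, so 2·[VTU] and 2·[KUF] are each linear in λ. Evaluating at λ=0 and λ=1:
  2·[VTU] = 2/3·λ − 2/3,   2·[KUF] = 1
So [VTU]:[KUF] = (2/3·λ − 2/3) / (1). Setting this equal to -2/7:
  2/3·λ − 2/3 = -2/7·(1)  ⇒  λ = 4/7
Then r = λ/(1−λ) = (4/7)/(3/7) = 4/3. Check: with r = 4/3, V = (3/7, -8/21) and [VTU]:[KUF] = -2/7 as required.

r = 4/3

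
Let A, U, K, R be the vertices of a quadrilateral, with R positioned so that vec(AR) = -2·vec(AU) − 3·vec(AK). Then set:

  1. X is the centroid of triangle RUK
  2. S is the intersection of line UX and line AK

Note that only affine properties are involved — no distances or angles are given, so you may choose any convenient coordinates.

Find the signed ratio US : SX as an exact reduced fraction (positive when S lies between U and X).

US:SX = 3

Assign A = (0, 0), U = (1, 0), K = (0, 1), R = (-2, -3) — the answer is frame-independent, so this choice is without loss of generality.
1. X is the centroid of triangle RUK ⇒ X = (-1/3, -2/3)
2. S is the intersection of line UX and line AK ⇒ S = (0, -1/2)
S = U + t·(X−U) with t = 3/4, so US:SX = t:(1−t) = 3/4:1/4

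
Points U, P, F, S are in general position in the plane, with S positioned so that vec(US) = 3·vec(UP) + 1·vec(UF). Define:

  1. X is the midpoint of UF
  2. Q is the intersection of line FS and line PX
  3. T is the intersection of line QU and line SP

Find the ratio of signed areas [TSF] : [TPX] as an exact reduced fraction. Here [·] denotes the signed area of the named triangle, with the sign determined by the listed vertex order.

[TSF]:[TPX] = 6

Assign U = (0, 0), P = (1, 0), F = (0, 1), S = (3, 1) — the answer is frame-independent, so this choice is without loss of generality.
1. X is the midpoint of UF ⇒ X = (0, 1/2)
2. Q is the intersection of line FS and line PX ⇒ Q = (-1, 1)
3. T is the intersection of line QU and line SP ⇒ T = (1/3, -1/3)
2·[TSF] = 4, 2·[TPX] = 2/3
[TSF]:[TPX] = 4:2/3 = 6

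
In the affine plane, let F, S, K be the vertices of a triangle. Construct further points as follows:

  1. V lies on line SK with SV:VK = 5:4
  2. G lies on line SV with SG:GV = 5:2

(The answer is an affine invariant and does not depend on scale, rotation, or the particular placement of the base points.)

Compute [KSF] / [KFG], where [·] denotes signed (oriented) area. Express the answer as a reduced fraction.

[KSF]:[KFG] = -63/38

Set F = (0, 0), S = (1, 0), K = (0, 1); any affine frame gives the same invariant.
1. V lies on line SK with SV:VK = 5:4 ⇒ V = (4/9, 5/9)
2. G lies on line SV with SG:GV = 5:2 ⇒ G = (38/63, 25/63)
2·[KSF] = -1, 2·[KFG] = 38/63
[KSF]:[KFG] = -1:38/63 = -63/38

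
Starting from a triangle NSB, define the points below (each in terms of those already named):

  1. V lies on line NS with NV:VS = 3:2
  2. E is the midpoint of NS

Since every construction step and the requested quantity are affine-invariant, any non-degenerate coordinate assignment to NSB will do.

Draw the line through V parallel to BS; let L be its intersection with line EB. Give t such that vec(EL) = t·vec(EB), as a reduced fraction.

Work in coordinates with N = (0, 0), S = (1, 0), B = (0, 1).
1. V lies on line NS with NV:VS = 3:2 ⇒ V = (3/5, 0)
2. E is the midpoint of NS ⇒ E = (1/2, 0)
through V parallel to BS: direction (1, -1); meets EB at L = (2/5, 1/5)
L = E + t·(B−E) with t = 1/5

t = 1/5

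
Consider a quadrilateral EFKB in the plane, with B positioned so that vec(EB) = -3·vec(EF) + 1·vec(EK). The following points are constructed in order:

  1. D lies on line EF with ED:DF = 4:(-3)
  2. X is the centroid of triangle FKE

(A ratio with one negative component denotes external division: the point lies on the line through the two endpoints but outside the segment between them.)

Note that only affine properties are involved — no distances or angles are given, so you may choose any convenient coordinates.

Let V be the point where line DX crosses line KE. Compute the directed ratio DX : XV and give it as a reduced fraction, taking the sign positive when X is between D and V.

DX:XV = 11

Work in coordinates with E = (0, 0), F = (1, 0), K = (0, 1), B = (-3, 1).
1. D lies on line EF with ED:DF = 4:(-3) ⇒ D = (4, 0)
2. X is the centroid of triangle FKE ⇒ X = (1/3, 1/3)
line DX meets KE at V = (0, 4/11)
X = D + t·(V−D) with t = 11/12, so DX:XV = 11/12:1/12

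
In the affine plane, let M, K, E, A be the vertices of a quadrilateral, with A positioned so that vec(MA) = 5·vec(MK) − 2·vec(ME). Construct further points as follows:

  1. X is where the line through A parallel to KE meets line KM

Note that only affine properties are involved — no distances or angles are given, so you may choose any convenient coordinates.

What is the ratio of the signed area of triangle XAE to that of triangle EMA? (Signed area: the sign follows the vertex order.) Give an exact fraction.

Choose coordinates M = (0, 0), K = (1, 0), E = (0, 1), A = (5, -2).
1. X is where the line through A parallel to KE meets line KM ⇒ X = (3, 0)
2·[XAE] = -4, 2·[EMA] = 5
[XAE]:[EMA] = -4:5 = -4/5

[XAE]:[EMA] = -4/5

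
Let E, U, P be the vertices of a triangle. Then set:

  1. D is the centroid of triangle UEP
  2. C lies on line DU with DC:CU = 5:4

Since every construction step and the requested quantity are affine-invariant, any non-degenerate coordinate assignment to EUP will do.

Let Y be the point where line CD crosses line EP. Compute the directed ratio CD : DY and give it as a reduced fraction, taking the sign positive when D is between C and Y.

Work in coordinates with E = (0, 0), U = (1, 0), P = (0, 1).
1. D is the centroid of triangle UEP ⇒ D = (1/3, 1/3)
2. C lies on line DU with DC:CU = 5:4 ⇒ C = (19/27, 4/27)
line CD meets EP at Y = (0, 1/2)
D = C + t·(Y−C) with t = 10/19, so CD:DY = 10/19:9/19

CD:DY = 10/9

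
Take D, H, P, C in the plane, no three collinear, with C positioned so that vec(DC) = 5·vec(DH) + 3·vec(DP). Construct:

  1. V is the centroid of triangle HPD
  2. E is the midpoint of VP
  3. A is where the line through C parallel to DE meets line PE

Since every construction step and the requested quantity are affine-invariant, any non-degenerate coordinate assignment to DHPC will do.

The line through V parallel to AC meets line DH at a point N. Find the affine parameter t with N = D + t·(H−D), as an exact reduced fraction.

Set D = (0, 0), H = (1, 0), P = (0, 1), C = (5, 3); any affine frame gives the same invariant.
1. V is the centroid of triangle HPD ⇒ V = (1/3, 1/3)
2. E is the midpoint of VP ⇒ E = (1/6, 2/3)
3. A is where the line through C parallel to DE meets line PE ⇒ A = (3, -5)
through V parallel to AC: direction (2, 8); meets DH at N = (1/4, 0)
N = D + t·(H−D) with t = 1/4

t = 1/4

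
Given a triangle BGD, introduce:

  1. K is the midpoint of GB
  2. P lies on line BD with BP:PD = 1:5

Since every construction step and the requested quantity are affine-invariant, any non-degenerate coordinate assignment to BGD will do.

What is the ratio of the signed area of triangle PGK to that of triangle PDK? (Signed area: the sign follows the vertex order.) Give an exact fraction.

Work in coordinates with B = (0, 0), G = (1, 0), D = (0, 1).
1. K is the midpoint of GB ⇒ K = (1/2, 0)
2. P lies on line BD with BP:PD = 1:5 ⇒ P = (0, 1/6)
2·[PGK] = -1/12, 2·[PDK] = -5/12
[PGK]:[PDK] = -1/12:-5/12 = 1/5

[PGK]:[PDK] = 1/5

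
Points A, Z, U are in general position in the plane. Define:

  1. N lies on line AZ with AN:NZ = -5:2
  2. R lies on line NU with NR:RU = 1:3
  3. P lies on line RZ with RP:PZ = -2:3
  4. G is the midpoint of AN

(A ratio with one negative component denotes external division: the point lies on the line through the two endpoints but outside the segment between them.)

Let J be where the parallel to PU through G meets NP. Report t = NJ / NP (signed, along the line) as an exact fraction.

Work in coordinates with A = (0, 0), Z = (1, 0), U = (0, 1).
1. N lies on line AZ with AN:NZ = -5:2 ⇒ N = (5/3, 0)
2. R lies on line NU with NR:RU = 1:3 ⇒ R = (5/4, 1/4)
3. P lies on line RZ with RP:PZ = -2:3 ⇒ P = (7/4, 3/4)
4. G is the midpoint of AN ⇒ G = (5/6, 0)
through G parallel to PU: direction (-7/4, 1/4); meets NP at J = (635/384, -15/128)
J = N + t·(P−N) with t = -5/32

t = -5/32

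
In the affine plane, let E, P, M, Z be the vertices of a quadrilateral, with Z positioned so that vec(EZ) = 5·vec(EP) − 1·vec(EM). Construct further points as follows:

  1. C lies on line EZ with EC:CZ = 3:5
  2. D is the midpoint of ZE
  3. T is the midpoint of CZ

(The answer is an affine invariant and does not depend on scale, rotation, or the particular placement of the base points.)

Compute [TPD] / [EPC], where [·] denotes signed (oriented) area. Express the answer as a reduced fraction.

[TPD]:[EPC] = -1/2

Choose coordinates E = (0, 0), P = (1, 0), M = (0, 1), Z = (5, -1).
1. C lies on line EZ with EC:CZ = 3:5 ⇒ C = (15/8, -3/8)
2. D is the midpoint of ZE ⇒ D = (5/2, -1/2)
3. T is the midpoint of CZ ⇒ T = (55/16, -11/16)
2·[TPD] = 3/16, 2·[EPC] = -3/8
[TPD]:[EPC] = 3/16:-3/8 = -1/2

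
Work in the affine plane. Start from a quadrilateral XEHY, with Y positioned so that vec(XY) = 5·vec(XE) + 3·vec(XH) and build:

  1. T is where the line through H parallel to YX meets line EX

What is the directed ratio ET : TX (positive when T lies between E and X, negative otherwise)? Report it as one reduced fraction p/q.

ET:TX = -8/5

Assign X = (0, 0), E = (1, 0), H = (0, 1), Y = (5, 3) — the answer is frame-independent, so this choice is without loss of generality.
1. T is where the line through H parallel to YX meets line EX ⇒ T = (-5/3, 0)
T = E + t·(X−E) with t = 8/3, so ET:TX = t:(1−t) = 8/3:-5/3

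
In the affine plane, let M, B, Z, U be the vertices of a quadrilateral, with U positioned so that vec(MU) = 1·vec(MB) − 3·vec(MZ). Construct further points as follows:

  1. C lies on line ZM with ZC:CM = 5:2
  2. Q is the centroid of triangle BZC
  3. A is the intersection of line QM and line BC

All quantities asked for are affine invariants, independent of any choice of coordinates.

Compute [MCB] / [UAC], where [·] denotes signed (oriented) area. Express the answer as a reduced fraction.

Choose coordinates M = (0, 0), B = (1, 0), Z = (0, 1), U = (1, -3).
1. C lies on line ZM with ZC:CM = 5:2 ⇒ C = (0, 2/7)
2. Q is the centroid of triangle BZC ⇒ Q = (1/3, 3/7)
3. A is the intersection of line QM and line BC ⇒ A = (2/11, 18/77)
2·[MCB] = -2/7, 2·[UAC] = 6/11
[MCB]:[UAC] = -2/7:6/11 = -11/21

[MCB]:[UAC] = -11/21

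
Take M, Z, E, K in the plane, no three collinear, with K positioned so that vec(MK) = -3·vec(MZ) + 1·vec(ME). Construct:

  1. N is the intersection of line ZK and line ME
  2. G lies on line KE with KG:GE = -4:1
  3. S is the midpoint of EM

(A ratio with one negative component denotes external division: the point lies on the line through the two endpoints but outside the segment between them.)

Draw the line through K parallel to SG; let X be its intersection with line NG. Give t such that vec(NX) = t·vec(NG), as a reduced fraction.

t = 9

Choose coordinates M = (0, 0), Z = (1, 0), E = (0, 1), K = (-3, 1).
1. N is the intersection of line ZK and line ME ⇒ N = (0, 1/4)
2. G lies on line KE with KG:GE = -4:1 ⇒ G = (1, 1)
3. S is the midpoint of EM ⇒ S = (0, 1/2)
through K parallel to SG: direction (1, 1/2); meets NG at X = (9, 7)
X = N + t·(G−N) with t = 9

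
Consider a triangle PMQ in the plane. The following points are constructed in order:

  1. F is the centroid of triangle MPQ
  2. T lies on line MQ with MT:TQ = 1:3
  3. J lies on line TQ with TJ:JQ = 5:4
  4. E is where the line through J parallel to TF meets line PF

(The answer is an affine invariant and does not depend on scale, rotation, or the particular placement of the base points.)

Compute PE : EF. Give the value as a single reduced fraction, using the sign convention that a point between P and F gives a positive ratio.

Set P = (0, 0), M = (1, 0), Q = (0, 1); any affine frame gives the same invariant.
1. F is the centroid of triangle MPQ ⇒ F = (1/3, 1/3)
2. T lies on line MQ with MT:TQ = 1:3 ⇒ T = (3/4, 1/4)
3. J lies on line TQ with TJ:JQ = 5:4 ⇒ J = (1/3, 2/3)
4. E is where the line through J parallel to TF meets line PF ⇒ E = (11/18, 11/18)
E = P + t·(F−P) with t = 11/6, so PE:EF = t:(1−t) = 11/6:-5/6

PE:EF = -11/5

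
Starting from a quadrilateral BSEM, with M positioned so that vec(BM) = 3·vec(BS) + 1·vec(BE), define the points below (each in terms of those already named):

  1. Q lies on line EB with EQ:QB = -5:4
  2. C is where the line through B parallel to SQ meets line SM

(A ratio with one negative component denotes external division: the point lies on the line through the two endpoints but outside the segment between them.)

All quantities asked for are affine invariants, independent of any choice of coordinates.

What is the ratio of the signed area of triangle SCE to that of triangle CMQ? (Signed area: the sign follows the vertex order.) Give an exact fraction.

Choose coordinates B = (0, 0), S = (1, 0), E = (0, 1), M = (3, 1).
1. Q lies on line EB with EQ:QB = -5:4 ⇒ Q = (0, -4)
2. C is where the line through B parallel to SQ meets line SM ⇒ C = (-1/7, -4/7)
2·[SCE] = -12/7, 2·[CMQ] = -11
[SCE]:[CMQ] = -12/7:-11 = 12/77

[SCE]:[CMQ] = 12/77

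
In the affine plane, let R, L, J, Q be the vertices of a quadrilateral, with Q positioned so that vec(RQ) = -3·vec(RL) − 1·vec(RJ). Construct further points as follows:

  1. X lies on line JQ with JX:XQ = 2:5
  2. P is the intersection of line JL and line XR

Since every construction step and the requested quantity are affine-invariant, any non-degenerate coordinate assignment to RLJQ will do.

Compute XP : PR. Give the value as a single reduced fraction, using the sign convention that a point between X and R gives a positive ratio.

XP:PR = -10/7

Set R = (0, 0), L = (1, 0), J = (0, 1), Q = (-3, -1); any affine frame gives the same invariant.
1. X lies on line JQ with JX:XQ = 2:5 ⇒ X = (-6/7, 3/7)
2. P is the intersection of line JL and line XR ⇒ P = (2, -1)
P = X + t·(R−X) with t = 10/3, so XP:PR = t:(1−t) = 10/3:-7/3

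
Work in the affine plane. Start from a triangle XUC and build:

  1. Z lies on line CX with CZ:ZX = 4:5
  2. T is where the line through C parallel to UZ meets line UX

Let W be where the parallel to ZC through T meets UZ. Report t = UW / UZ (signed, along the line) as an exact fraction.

t = -4/5

Choose coordinates X = (0, 0), U = (1, 0), C = (0, 1).
1. Z lies on line CX with CZ:ZX = 4:5 ⇒ Z = (0, 5/9)
2. T is where the line through C parallel to UZ meets line UX ⇒ T = (9/5, 0)
through T parallel to ZC: direction (0, 4/9); meets UZ at W = (9/5, -4/9)
W = U + t·(Z−U) with t = -4/5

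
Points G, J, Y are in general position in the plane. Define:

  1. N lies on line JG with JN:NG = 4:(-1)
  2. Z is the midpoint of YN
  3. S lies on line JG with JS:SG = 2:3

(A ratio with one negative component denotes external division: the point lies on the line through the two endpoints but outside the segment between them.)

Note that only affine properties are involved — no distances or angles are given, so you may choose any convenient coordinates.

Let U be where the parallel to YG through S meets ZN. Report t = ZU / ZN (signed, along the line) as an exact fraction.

t = -23/5

Assign G = (0, 0), J = (1, 0), Y = (0, 1) — the answer is frame-independent, so this choice is without loss of generality.
1. N lies on line JG with JN:NG = 4:(-1) ⇒ N = (-1/3, 0)
2. Z is the midpoint of YN ⇒ Z = (-1/6, 1/2)
3. S lies on line JG with JS:SG = 2:3 ⇒ S = (3/5, 0)
through S parallel to YG: direction (0, -1); meets ZN at U = (3/5, 14/5)
U = Z + t·(N−Z) with t = -23/5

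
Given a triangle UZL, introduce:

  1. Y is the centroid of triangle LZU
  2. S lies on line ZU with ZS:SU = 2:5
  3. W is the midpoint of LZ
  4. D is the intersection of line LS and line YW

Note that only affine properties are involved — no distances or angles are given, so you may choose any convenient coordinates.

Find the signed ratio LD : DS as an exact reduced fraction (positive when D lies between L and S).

LD:DS = 7/5

Work in coordinates with U = (0, 0), Z = (1, 0), L = (0, 1).
1. Y is the centroid of triangle LZU ⇒ Y = (1/3, 1/3)
2. S lies on line ZU with ZS:SU = 2:5 ⇒ S = (5/7, 0)
3. W is the midpoint of LZ ⇒ W = (1/2, 1/2)
4. D is the intersection of line LS and line YW ⇒ D = (5/12, 5/12)
D = L + t·(S−L) with t = 7/12, so LD:DS = t:(1−t) = 7/12:5/12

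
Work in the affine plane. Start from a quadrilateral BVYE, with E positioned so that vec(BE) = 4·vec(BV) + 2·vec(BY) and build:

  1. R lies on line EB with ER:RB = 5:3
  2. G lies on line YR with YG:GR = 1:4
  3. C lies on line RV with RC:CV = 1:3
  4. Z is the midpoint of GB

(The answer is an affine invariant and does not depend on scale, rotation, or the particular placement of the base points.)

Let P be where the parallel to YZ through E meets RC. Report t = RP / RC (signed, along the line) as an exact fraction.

t = -16

Assign B = (0, 0), V = (1, 0), Y = (0, 1), E = (4, 2) — the answer is frame-independent, so this choice is without loss of generality.
1. R lies on line EB with ER:RB = 5:3 ⇒ R = (3/2, 3/4)
2. G lies on line YR with YG:GR = 1:4 ⇒ G = (3/10, 19/20)
3. C lies on line RV with RC:CV = 1:3 ⇒ C = (11/8, 9/16)
4. Z is the midpoint of GB ⇒ Z = (3/20, 19/40)
through E parallel to YZ: direction (3/20, -21/40); meets RC at P = (7/2, 15/4)
P = R + t·(C−R) with t = -16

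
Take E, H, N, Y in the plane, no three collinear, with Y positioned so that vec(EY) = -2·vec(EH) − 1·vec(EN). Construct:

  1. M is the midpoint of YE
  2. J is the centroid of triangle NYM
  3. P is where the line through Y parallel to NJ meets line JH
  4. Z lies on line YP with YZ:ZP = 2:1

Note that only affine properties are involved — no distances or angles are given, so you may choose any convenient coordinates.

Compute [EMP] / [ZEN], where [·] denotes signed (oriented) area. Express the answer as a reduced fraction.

[EMP]:[ZEN] = -3/10

Work in coordinates with E = (0, 0), H = (1, 0), N = (0, 1), Y = (-2, -1).
1. M is the midpoint of YE ⇒ M = (-1, -1/2)
2. J is the centroid of triangle NYM ⇒ J = (-1, -1/6)
3. P is where the line through Y parallel to NJ meets line JH ⇒ P = (-17/13, -5/26)
4. Z lies on line YP with YZ:ZP = 2:1 ⇒ Z = (-20/13, -6/13)
2·[EMP] = -6/13, 2·[ZEN] = 20/13
[EMP]:[ZEN] = -6/13:20/13 = -3/10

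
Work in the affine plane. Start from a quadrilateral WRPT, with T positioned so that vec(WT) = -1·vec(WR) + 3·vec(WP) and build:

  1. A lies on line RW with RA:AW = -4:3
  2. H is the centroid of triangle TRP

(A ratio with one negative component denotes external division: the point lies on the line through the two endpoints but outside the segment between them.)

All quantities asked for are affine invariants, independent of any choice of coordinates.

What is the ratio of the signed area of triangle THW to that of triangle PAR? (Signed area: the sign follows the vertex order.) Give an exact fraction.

[THW]:[PAR] = -1/3

Work in coordinates with W = (0, 0), R = (1, 0), P = (0, 1), T = (-1, 3).
1. A lies on line RW with RA:AW = -4:3 ⇒ A = (-3, 0)
2. H is the centroid of triangle TRP ⇒ H = (0, 4/3)
2·[THW] = -4/3, 2·[PAR] = 4
[THW]:[PAR] = -4/3:4 = -1/3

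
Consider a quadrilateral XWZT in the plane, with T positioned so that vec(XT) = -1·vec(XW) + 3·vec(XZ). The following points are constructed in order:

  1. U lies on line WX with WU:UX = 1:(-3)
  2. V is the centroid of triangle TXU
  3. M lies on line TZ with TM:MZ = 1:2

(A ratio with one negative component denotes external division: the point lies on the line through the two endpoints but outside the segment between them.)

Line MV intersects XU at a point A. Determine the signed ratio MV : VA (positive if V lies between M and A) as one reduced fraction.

Assign X = (0, 0), W = (1, 0), Z = (0, 1), T = (-1, 3) — the answer is frame-independent, so this choice is without loss of generality.
1. U lies on line WX with WU:UX = 1:(-3) ⇒ U = (3/2, 0)
2. V is the centroid of triangle TXU ⇒ V = (1/6, 1)
3. M lies on line TZ with TM:MZ = 1:2 ⇒ M = (-2/3, 7/3)
line MV meets XU at A = (19/24, 0)
V = M + t·(A−M) with t = 4/7, so MV:VA = 4/7:3/7

MV:VA = 4/3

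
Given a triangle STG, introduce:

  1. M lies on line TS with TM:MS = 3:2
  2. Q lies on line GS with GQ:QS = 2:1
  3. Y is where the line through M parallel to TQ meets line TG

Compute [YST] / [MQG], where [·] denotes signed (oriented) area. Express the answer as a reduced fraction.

Assign S = (0, 0), T = (1, 0), G = (0, 1) — the answer is frame-independent, so this choice is without loss of generality.
1. M lies on line TS with TM:MS = 3:2 ⇒ M = (2/5, 0)
2. Q lies on line GS with GQ:QS = 2:1 ⇒ Q = (0, 1/3)
3. Y is where the line through M parallel to TQ meets line TG ⇒ Y = (13/10, -3/10)
2·[YST] = -3/10, 2·[MQG] = -4/15
[YST]:[MQG] = -3/10:-4/15 = 9/8

[YST]:[MQG] = 9/8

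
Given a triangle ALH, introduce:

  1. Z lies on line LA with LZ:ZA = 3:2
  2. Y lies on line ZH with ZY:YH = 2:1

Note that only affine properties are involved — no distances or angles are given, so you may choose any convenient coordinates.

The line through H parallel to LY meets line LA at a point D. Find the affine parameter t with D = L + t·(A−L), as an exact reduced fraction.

Choose coordinates A = (0, 0), L = (1, 0), H = (0, 1).
1. Z lies on line LA with LZ:ZA = 3:2 ⇒ Z = (2/5, 0)
2. Y lies on line ZH with ZY:YH = 2:1 ⇒ Y = (2/15, 2/3)
through H parallel to LY: direction (-13/15, 2/3); meets LA at D = (13/10, 0)
D = L + t·(A−L) with t = -3/10

t = -3/10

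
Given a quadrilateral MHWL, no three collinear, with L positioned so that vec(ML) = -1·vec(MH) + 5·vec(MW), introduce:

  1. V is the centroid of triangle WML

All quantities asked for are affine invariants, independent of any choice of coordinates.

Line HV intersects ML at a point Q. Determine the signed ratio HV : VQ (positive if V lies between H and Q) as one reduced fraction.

Work in coordinates with M = (0, 0), H = (1, 0), W = (0, 1), L = (-1, 5).
1. V is the centroid of triangle WML ⇒ V = (-1/3, 2)
line HV meets ML at Q = (-3/7, 15/7)
V = H + t·(Q−H) with t = 14/15, so HV:VQ = 14/15:1/15

HV:VQ = 14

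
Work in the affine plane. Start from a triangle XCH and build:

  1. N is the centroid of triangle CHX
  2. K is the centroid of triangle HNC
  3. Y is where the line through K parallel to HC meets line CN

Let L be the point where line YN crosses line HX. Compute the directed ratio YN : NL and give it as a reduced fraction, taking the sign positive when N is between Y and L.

YN:NL = 4/3

Assign X = (0, 0), C = (1, 0), H = (0, 1) — the answer is frame-independent, so this choice is without loss of generality.
1. N is the centroid of triangle CHX ⇒ N = (1/3, 1/3)
2. K is the centroid of triangle HNC ⇒ K = (4/9, 4/9)
3. Y is where the line through K parallel to HC meets line CN ⇒ Y = (7/9, 1/9)
line YN meets HX at L = (0, 1/2)
N = Y + t·(L−Y) with t = 4/7, so YN:NL = 4/7:3/7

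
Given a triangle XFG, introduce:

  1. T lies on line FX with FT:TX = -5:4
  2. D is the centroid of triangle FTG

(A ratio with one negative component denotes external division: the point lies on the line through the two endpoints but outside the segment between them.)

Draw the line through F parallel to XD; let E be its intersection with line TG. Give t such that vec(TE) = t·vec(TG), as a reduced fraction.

Assign X = (0, 0), F = (1, 0), G = (0, 1) — the answer is frame-independent, so this choice is without loss of generality.
1. T lies on line FX with FT:TX = -5:4 ⇒ T = (-4, 0)
2. D is the centroid of triangle FTG ⇒ D = (-1, 1/3)
through F parallel to XD: direction (-1, 1/3); meets TG at E = (-8/7, 5/7)
E = T + t·(G−T) with t = 5/7

t = 5/7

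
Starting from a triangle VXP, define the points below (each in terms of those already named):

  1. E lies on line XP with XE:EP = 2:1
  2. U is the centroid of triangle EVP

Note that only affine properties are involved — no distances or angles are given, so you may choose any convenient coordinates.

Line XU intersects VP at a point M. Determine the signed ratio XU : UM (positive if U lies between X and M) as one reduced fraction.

XU:UM = 8

Assign V = (0, 0), X = (1, 0), P = (0, 1) — the answer is frame-independent, so this choice is without loss of generality.
1. E lies on line XP with XE:EP = 2:1 ⇒ E = (1/3, 2/3)
2. U is the centroid of triangle EVP ⇒ U = (1/9, 5/9)
line XU meets VP at M = (0, 5/8)
U = X + t·(M−X) with t = 8/9, so XU:UM = 8/9:1/9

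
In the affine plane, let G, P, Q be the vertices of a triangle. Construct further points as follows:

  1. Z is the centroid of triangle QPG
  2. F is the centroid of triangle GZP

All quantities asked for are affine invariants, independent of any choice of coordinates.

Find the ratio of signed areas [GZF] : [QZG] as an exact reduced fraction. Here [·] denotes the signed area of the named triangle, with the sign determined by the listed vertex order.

[GZF]:[QZG] = 1/3

Choose coordinates G = (0, 0), P = (1, 0), Q = (0, 1).
1. Z is the centroid of triangle QPG ⇒ Z = (1/3, 1/3)
2. F is the centroid of triangle GZP ⇒ F = (4/9, 1/9)
2·[GZF] = -1/9, 2·[QZG] = -1/3
[GZF]:[QZG] = -1/9:-1/3 = 1/3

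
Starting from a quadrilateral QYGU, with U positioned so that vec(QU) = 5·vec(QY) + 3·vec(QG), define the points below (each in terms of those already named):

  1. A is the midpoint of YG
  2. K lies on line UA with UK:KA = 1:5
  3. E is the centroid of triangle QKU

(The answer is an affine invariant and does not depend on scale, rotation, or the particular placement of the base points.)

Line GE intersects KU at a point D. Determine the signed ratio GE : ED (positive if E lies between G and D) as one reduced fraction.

Work in coordinates with Q = (0, 0), Y = (1, 0), G = (0, 1), U = (5, 3).
1. A is the midpoint of YG ⇒ A = (1/2, 1/2)
2. K lies on line UA with UK:KA = 1:5 ⇒ K = (17/4, 31/12)
3. E is the centroid of triangle QKU ⇒ E = (37/12, 67/36)
line GE meets KU at D = (259/92, 493/276)
E = G + t·(D−G) with t = 23/21, so GE:ED = 23/21:-2/21

GE:ED = -23/2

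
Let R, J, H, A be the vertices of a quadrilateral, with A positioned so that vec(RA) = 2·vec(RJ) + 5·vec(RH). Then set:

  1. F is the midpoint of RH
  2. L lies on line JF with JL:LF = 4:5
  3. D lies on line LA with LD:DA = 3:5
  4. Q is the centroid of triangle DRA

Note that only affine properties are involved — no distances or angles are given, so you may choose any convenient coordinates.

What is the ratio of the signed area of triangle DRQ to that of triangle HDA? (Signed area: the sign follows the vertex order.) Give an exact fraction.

[DRQ]:[HDA] = -7/34

Choose coordinates R = (0, 0), J = (1, 0), H = (0, 1), A = (2, 5).
1. F is the midpoint of RH ⇒ F = (0, 1/2)
2. L lies on line JF with JL:LF = 4:5 ⇒ L = (5/9, 2/9)
3. D lies on line LA with LD:DA = 3:5 ⇒ D = (79/72, 145/72)
4. Q is the centroid of triangle DRA ⇒ Q = (223/216, 505/216)
2·[DRQ] = -35/72, 2·[HDA] = 85/36
[DRQ]:[HDA] = -35/72:85/36 = -7/34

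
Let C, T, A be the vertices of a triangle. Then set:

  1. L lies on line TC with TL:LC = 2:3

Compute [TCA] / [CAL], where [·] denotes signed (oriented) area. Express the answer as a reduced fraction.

[TCA]:[CAL] = 5/3

Assign C = (0, 0), T = (1, 0), A = (0, 1) — the answer is frame-independent, so this choice is without loss of generality.
1. L lies on line TC with TL:LC = 2:3 ⇒ L = (3/5, 0)
2·[TCA] = -1, 2·[CAL] = -3/5
[TCA]:[CAL] = -1:-3/5 = 5/3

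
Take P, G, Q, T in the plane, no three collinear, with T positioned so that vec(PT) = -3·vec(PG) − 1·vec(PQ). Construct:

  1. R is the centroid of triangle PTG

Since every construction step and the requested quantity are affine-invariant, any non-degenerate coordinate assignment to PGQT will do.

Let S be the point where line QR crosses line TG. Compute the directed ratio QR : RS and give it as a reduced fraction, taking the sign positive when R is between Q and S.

Set P = (0, 0), G = (1, 0), Q = (0, 1), T = (-3, -1); any affine frame gives the same invariant.
1. R is the centroid of triangle PTG ⇒ R = (-2/3, -1/3)
line QR meets TG at S = (-5/7, -3/7)
R = Q + t·(S−Q) with t = 14/15, so QR:RS = 14/15:1/15

QR:RS = 14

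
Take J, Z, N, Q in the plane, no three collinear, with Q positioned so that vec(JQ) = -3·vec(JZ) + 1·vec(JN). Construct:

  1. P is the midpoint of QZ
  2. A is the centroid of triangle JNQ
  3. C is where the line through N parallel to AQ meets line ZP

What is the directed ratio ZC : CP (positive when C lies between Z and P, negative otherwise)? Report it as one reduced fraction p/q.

ZC:CP = -5/4

Assign J = (0, 0), Z = (1, 0), N = (0, 1), Q = (-3, 1) — the answer is frame-independent, so this choice is without loss of generality.
1. P is the midpoint of QZ ⇒ P = (-1, 1/2)
2. A is the centroid of triangle JNQ ⇒ A = (-1, 2/3)
3. C is where the line through N parallel to AQ meets line ZP ⇒ C = (-9, 5/2)
C = Z + t·(P−Z) with t = 5, so ZC:CP = t:(1−t) = 5:-4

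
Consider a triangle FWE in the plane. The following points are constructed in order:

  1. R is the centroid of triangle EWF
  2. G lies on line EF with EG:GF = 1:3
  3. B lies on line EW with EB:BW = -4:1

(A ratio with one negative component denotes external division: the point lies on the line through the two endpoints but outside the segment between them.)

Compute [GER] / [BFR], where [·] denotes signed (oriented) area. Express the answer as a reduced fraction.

Work in coordinates with F = (0, 0), W = (1, 0), E = (0, 1).
1. R is the centroid of triangle EWF ⇒ R = (1/3, 1/3)
2. G lies on line EF with EG:GF = 1:3 ⇒ G = (0, 3/4)
3. B lies on line EW with EB:BW = -4:1 ⇒ B = (4/3, -1/3)
2·[GER] = -1/12, 2·[BFR] = -5/9
[GER]:[BFR] = -1/12:-5/9 = 3/20

[GER]:[BFR] = 3/20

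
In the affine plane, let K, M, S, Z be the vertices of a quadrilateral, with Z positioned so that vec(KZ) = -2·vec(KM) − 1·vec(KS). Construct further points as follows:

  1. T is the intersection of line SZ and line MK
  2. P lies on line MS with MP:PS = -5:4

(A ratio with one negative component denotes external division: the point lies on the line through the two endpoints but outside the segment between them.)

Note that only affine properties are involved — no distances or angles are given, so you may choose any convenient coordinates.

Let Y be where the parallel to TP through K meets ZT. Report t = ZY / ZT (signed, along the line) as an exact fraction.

Choose coordinates K = (0, 0), M = (1, 0), S = (0, 1), Z = (-2, -1).
1. T is the intersection of line SZ and line MK ⇒ T = (-1, 0)
2. P lies on line MS with MP:PS = -5:4 ⇒ P = (-4, 5)
through K parallel to TP: direction (-3, 5); meets ZT at Y = (-3/8, 5/8)
Y = Z + t·(T−Z) with t = 13/8

t = 13/8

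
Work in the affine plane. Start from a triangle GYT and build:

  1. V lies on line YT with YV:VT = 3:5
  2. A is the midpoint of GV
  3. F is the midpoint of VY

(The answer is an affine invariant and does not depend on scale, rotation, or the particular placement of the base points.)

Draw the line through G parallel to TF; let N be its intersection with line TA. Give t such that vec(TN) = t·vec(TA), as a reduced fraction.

t = 2

Work in coordinates with G = (0, 0), Y = (1, 0), T = (0, 1).
1. V lies on line YT with YV:VT = 3:5 ⇒ V = (5/8, 3/8)
2. A is the midpoint of GV ⇒ A = (5/16, 3/16)
3. F is the midpoint of VY ⇒ F = (13/16, 3/16)
through G parallel to TF: direction (13/16, -13/16); meets TA at N = (5/8, -5/8)
N = T + t·(A−T) with t = 2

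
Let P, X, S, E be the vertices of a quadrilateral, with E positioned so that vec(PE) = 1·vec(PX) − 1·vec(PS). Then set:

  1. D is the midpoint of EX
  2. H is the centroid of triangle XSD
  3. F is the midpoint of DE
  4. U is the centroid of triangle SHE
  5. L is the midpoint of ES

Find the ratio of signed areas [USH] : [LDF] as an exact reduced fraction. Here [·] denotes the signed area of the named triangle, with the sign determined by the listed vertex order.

[USH]:[LDF] = 4/3

Choose coordinates P = (0, 0), X = (1, 0), S = (0, 1), E = (1, -1).
1. D is the midpoint of EX ⇒ D = (1, -1/2)
2. H is the centroid of triangle XSD ⇒ H = (2/3, 1/6)
3. F is the midpoint of DE ⇒ F = (1, -3/4)
4. U is the centroid of triangle SHE ⇒ U = (5/9, 1/18)
5. L is the midpoint of ES ⇒ L = (1/2, 0)
2·[USH] = -1/6, 2·[LDF] = -1/8
[USH]:[LDF] = -1/6:-1/8 = 4/3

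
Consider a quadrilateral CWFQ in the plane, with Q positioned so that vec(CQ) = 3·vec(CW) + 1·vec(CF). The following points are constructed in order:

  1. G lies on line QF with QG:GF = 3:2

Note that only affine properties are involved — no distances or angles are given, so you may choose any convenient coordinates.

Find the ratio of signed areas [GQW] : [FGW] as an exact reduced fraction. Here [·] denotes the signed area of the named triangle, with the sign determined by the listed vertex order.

Choose coordinates C = (0, 0), W = (1, 0), F = (0, 1), Q = (3, 1).
1. G lies on line QF with QG:GF = 3:2 ⇒ G = (6/5, 1)
2·[GQW] = -9/5, 2·[FGW] = -6/5
[GQW]:[FGW] = -9/5:-6/5 = 3/2

[GQW]:[FGW] = 3/2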